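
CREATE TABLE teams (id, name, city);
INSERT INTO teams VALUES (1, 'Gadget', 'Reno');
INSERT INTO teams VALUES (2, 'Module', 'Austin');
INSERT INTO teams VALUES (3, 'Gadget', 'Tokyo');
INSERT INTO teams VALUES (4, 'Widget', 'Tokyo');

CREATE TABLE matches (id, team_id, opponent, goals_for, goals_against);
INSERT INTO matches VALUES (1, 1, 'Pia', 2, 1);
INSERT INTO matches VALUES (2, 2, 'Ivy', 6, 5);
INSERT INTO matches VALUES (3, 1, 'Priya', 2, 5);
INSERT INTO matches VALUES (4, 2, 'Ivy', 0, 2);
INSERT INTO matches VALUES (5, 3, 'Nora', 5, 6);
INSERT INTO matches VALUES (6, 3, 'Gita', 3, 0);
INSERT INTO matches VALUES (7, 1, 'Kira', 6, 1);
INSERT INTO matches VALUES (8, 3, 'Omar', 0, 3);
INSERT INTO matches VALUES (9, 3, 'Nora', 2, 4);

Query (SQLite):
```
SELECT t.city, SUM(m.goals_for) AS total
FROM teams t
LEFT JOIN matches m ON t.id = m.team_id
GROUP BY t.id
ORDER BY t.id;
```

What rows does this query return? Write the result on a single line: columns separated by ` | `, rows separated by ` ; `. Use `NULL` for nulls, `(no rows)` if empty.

Reno | 10 ; Austin | 6 ; Tokyo | 10 ; Tokyo | NULL

LEFT JOIN keeps every teams row; unmatched ones get NULL for matches columns.
Group by teams.id and compute SUM(m.goals_for). SUM over an all-NULL group is NULL.
  1: ids {1, 3, 7} → SUM(m.goals_for)=10
  2: ids {2, 4} → SUM(m.goals_for)=6
  3: ids {5, 6, 8, 9} → SUM(m.goals_for)=10
  4: ids {—} → SUM(m.goals_for)=NULL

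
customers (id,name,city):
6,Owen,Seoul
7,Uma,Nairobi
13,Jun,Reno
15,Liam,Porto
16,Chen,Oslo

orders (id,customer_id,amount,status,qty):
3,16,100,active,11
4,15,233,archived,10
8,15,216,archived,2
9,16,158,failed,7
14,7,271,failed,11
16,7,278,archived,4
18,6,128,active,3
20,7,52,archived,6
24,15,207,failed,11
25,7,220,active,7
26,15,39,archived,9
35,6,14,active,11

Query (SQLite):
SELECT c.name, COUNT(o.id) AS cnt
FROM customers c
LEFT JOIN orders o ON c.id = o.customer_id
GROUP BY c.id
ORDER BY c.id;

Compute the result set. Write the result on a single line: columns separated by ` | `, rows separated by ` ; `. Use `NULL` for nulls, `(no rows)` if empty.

LEFT JOIN keeps every customers row; unmatched ones get NULL for orders columns.
Group by customers.id and compute COUNT(o.id). COUNT(col) of an all-NULL group is 0.
  6: ids {18, 35} → COUNT(o.id)=2
  7: ids {14, 16, 20, 25} → COUNT(o.id)=4
  13: ids {—} → COUNT(o.id)=0
  15: ids {4, 8, 24, 26} → COUNT(o.id)=4
  16: ids {3, 9} → COUNT(o.id)=2

Owen | 2 ; Uma | 4 ; Jun | 0 ; Liam | 4 ; Chen | 2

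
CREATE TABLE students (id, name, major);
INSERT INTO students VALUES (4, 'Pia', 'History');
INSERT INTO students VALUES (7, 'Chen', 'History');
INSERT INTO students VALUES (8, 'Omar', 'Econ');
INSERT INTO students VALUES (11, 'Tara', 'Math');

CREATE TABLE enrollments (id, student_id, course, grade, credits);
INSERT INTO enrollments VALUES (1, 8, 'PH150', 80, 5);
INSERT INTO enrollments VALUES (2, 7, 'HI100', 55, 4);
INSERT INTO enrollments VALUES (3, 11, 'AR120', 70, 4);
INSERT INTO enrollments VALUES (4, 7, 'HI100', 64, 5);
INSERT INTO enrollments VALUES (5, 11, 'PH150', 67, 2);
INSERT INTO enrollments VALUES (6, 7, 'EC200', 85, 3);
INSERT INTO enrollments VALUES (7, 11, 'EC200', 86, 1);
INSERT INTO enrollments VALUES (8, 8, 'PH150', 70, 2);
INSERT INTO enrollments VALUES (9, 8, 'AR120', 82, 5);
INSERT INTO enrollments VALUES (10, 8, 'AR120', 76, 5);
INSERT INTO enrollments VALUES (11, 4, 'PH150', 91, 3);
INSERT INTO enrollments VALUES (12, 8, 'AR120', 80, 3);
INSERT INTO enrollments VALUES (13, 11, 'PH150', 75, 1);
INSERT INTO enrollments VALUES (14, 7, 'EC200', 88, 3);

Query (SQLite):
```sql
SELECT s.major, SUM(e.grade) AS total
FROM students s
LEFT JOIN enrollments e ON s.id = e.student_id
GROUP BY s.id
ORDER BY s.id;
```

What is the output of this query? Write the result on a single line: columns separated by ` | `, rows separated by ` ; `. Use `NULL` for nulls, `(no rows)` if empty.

LEFT JOIN keeps every students row; unmatched ones get NULL for enrollments columns.
Group by students.id and compute SUM(e.grade). SUM over an all-NULL group is NULL.
  4: ids {11} → SUM(e.grade)=91
  7: ids {2, 4, 6, 14} → SUM(e.grade)=292
  8: ids {1, 8, 9, 10, 12} → SUM(e.grade)=388
  11: ids {3, 5, 7, 13} → SUM(e.grade)=298

History | 91 ; History | 292 ; Econ | 388 ; Math | 298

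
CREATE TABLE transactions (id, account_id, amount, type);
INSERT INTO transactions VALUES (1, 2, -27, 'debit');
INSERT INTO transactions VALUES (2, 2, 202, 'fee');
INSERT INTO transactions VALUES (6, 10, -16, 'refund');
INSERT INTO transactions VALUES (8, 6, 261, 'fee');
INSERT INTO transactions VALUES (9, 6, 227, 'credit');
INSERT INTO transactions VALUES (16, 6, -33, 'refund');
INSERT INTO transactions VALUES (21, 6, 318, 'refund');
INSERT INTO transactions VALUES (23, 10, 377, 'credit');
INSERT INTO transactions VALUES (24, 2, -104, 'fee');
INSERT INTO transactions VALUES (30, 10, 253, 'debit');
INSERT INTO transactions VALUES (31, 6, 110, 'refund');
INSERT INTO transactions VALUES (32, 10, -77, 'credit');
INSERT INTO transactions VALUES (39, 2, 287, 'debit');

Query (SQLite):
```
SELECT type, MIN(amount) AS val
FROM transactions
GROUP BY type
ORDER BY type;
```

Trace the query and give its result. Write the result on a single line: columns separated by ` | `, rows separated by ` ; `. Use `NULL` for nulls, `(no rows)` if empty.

credit | -77 ; debit | -27 ; fee | -104 ; refund | -33

Partition transactions by type; compute MIN(amount) within each group.
  credit: ids {9, 23, 32} → MIN(amount)=-77
  debit: ids {1, 30, 39} → MIN(amount)=-27
  fee: ids {2, 8, 24} → MIN(amount)=-104
  refund: ids {6, 16, 21, 31} → MIN(amount)=-33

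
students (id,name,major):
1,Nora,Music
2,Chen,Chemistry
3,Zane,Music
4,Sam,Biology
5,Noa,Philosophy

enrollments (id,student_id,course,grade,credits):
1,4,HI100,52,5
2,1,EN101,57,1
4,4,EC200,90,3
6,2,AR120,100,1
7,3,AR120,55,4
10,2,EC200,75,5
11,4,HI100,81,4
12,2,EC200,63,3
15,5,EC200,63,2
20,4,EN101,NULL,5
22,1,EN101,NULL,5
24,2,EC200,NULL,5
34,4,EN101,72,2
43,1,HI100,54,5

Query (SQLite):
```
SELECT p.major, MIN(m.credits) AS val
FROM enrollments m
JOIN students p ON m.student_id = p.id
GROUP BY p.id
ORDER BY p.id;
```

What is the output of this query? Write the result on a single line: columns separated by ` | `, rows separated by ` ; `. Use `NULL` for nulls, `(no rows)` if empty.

Music | 1 ; Chemistry | 1 ; Music | 4 ; Biology | 2 ; Philosophy | 2

Join each enrollments row to its students via student_id.
Group joined rows by students.id; compute MIN(m.credits) per group.
  1: ids {2, 22, 43} → MIN(m.credits)=1
  2: ids {6, 10, 12, 24} → MIN(m.credits)=1
  3: ids {7} → MIN(m.credits)=4
  4: ids {1, 4, 11, 20, 34} → MIN(m.credits)=2
  5: ids {15} → MIN(m.credits)=2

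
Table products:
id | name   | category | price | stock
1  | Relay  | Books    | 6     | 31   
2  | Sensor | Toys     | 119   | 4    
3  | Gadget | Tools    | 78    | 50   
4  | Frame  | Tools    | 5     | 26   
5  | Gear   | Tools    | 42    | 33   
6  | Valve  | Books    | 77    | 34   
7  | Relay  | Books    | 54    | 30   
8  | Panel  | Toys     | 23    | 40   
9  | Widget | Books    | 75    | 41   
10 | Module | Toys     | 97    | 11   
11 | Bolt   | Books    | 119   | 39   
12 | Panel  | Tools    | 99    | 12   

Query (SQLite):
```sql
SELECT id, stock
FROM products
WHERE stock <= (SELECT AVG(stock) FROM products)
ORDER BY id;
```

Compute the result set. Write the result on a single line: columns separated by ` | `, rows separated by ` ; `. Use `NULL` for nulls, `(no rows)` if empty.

Scalar subquery: AVG(stock) over all products rows = 29.25.
Keep rows where stock <= that value.

2 | 4 ; 4 | 26 ; 10 | 11 ; 12 | 12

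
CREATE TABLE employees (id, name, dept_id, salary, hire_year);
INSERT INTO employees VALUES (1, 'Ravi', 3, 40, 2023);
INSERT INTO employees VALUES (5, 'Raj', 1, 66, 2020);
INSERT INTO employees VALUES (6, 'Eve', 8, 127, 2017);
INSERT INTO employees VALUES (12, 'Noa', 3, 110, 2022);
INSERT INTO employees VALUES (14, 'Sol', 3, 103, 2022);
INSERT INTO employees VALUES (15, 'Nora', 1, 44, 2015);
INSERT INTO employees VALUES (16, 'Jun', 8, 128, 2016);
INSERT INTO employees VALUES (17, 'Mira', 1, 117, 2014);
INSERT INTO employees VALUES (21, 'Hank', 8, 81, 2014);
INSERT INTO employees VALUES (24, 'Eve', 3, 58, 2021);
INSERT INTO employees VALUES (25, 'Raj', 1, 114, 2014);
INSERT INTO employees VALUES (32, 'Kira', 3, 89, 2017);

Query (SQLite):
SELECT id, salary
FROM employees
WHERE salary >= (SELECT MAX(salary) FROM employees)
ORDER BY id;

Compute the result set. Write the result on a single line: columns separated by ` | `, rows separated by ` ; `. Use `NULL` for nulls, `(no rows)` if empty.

Scalar subquery: MAX(salary) over all employees rows = 128.
Keep rows where salary >= that value.

16 | 128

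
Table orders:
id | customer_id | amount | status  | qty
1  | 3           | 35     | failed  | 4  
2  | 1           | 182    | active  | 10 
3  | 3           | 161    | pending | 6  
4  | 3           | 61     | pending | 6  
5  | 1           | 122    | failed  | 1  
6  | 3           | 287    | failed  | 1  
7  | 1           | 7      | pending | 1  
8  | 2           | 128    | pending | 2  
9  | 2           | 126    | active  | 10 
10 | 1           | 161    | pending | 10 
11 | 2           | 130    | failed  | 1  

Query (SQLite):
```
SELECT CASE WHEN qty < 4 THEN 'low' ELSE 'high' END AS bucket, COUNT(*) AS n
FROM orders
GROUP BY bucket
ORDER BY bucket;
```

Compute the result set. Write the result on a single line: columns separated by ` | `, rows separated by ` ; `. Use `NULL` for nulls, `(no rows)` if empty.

Bucket rows by qty < 4 → 'low' else 'high'; count each bucket.

high | 6 ; low | 5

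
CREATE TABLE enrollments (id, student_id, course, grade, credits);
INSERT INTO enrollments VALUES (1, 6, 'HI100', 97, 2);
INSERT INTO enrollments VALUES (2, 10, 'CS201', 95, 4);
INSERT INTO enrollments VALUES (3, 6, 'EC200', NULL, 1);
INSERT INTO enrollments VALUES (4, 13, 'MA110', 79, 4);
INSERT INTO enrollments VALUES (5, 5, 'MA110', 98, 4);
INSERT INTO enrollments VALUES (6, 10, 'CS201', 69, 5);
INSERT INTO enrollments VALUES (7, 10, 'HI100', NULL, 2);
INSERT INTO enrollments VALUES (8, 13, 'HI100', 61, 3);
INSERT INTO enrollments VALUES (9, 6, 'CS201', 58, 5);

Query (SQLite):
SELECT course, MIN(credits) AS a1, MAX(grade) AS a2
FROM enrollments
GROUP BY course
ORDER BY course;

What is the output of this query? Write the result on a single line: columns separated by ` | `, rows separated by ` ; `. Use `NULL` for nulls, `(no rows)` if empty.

CS201 | 4 | 95 ; EC200 | 1 | NULL ; HI100 | 2 | 97 ; MA110 | 4 | 98

Group enrollments by course.
Per group compute: MIN(credits), MAX(grade).
  CS201: ids {2, 6, 9} → MIN(credits)=4, MAX(grade)=95
  EC200: ids {3} → MIN(credits)=1, MAX(grade)=NULL
  HI100: ids {1, 7, 8} → MIN(credits)=2, MAX(grade)=97
  MA110: ids {4, 5} → MIN(credits)=4, MAX(grade)=98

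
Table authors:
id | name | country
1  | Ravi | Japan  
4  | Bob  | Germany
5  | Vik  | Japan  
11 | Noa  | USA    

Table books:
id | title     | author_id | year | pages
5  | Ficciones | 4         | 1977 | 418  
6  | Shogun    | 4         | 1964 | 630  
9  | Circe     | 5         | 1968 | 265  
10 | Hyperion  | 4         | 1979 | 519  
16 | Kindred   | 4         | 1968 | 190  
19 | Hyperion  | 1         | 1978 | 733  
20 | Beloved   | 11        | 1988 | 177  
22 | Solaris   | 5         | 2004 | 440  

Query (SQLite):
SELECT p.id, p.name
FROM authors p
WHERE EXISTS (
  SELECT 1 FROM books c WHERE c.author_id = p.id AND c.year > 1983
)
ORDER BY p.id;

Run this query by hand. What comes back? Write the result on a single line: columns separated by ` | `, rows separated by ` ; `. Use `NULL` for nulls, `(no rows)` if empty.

For each authors row, check whether any books with matching author_id has year > 1983.
Keep rows where that is true.

5 | Vik ; 11 | Noa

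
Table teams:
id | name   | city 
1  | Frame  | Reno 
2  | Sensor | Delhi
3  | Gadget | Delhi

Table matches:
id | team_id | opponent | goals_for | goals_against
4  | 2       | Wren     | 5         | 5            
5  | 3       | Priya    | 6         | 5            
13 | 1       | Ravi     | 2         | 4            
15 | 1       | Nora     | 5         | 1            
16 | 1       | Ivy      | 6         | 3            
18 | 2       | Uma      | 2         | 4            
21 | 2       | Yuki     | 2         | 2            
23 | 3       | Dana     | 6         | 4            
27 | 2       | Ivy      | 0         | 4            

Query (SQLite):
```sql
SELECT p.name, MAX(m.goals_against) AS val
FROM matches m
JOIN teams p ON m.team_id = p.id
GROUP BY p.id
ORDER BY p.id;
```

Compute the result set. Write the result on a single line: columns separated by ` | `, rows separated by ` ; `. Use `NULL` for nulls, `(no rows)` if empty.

Frame | 4 ; Sensor | 5 ; Gadget | 5

Join each matches row to its teams via team_id.
Group joined rows by teams.id; compute MAX(m.goals_against) per group.
  1: ids {13, 15, 16} → MAX(m.goals_against)=4
  2: ids {4, 18, 21, 27} → MAX(m.goals_against)=5
  3: ids {5, 23} → MAX(m.goals_against)=5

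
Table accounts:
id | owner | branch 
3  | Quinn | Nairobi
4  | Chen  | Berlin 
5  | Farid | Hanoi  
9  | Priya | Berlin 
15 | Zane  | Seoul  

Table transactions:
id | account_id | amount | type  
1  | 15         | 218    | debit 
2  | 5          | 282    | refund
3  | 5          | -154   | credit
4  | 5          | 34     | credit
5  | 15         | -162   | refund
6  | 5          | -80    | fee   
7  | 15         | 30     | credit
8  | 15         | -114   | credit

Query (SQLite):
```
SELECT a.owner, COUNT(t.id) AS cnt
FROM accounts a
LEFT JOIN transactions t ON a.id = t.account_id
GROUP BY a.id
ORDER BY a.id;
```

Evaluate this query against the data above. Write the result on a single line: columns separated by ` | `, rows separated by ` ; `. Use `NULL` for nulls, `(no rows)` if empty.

LEFT JOIN keeps every accounts row; unmatched ones get NULL for transactions columns.
Group by accounts.id and compute COUNT(t.id). COUNT(col) of an all-NULL group is 0.
  3: ids {—} → COUNT(t.id)=0
  4: ids {—} → COUNT(t.id)=0
  5: ids {2, 3, 4, 6} → COUNT(t.id)=4
  9: ids {—} → COUNT(t.id)=0
  15: ids {1, 5, 7, 8} → COUNT(t.id)=4

Quinn | 0 ; Chen | 0 ; Farid | 4 ; Priya | 0 ; Zane | 4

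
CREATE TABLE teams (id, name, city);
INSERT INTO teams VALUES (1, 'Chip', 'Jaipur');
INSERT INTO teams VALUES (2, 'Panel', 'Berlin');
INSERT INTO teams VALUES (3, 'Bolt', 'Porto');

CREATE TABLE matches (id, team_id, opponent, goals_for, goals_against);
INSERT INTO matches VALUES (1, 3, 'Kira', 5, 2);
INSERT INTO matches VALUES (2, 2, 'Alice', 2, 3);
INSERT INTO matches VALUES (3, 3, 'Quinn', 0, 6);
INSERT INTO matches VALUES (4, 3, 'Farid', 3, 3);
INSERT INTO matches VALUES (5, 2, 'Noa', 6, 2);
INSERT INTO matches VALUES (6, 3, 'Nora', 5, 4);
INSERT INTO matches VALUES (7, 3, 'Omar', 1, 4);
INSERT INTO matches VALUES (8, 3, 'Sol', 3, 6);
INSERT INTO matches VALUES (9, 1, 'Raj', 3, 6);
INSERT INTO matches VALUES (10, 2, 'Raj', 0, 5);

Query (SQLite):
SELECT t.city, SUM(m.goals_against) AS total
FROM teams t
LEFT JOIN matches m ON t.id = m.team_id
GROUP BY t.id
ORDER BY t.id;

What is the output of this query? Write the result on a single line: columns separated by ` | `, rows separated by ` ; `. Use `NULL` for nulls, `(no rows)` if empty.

LEFT JOIN keeps every teams row; unmatched ones get NULL for matches columns.
Group by teams.id and compute SUM(m.goals_against). SUM over an all-NULL group is NULL.
  1: ids {9} → SUM(m.goals_against)=6
  2: ids {2, 5, 10} → SUM(m.goals_against)=10
  3: ids {1, 3, 4, 6, 7, 8} → SUM(m.goals_against)=25

Jaipur | 6 ; Berlin | 10 ; Porto | 25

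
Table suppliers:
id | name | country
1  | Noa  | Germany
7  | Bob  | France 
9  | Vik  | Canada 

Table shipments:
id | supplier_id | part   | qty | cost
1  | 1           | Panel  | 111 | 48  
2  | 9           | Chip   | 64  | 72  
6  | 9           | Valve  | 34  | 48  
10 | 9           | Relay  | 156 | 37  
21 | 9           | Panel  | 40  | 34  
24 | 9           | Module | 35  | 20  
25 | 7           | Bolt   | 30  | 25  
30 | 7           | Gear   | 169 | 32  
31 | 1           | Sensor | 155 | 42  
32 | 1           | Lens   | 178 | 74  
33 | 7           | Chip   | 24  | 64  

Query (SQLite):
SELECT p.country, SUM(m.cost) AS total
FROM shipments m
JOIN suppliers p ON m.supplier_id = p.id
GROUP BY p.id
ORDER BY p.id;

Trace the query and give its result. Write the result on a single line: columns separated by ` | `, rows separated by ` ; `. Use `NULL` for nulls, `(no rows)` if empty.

Germany | 164 ; France | 121 ; Canada | 211

Join each shipments row to its suppliers via supplier_id.
Group joined rows by suppliers.id; compute SUM(m.cost) per group.
  1: ids {1, 31, 32} → SUM(m.cost)=164
  7: ids {25, 30, 33} → SUM(m.cost)=121
  9: ids {2, 6, 10, 21, 24} → SUM(m.cost)=211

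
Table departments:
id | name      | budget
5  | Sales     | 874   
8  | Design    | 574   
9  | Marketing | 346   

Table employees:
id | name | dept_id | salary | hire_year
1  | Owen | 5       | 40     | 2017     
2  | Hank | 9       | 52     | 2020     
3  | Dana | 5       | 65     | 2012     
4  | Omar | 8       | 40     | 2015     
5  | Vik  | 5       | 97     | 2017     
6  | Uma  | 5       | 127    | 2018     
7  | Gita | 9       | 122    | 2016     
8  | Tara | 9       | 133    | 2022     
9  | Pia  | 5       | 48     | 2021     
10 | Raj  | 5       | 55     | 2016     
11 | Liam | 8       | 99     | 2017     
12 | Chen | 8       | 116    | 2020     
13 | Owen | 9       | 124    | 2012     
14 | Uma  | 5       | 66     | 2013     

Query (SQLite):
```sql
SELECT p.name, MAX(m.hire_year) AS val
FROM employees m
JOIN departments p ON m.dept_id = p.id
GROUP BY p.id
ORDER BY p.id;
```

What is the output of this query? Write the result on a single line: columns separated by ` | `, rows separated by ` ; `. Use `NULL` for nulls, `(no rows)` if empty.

Join each employees row to its departments via dept_id.
Group joined rows by departments.id; compute MAX(m.hire_year) per group.
  5: ids {1, 3, 5, 6, 9, 10, 14} → MAX(m.hire_year)=2021
  8: ids {4, 11, 12} → MAX(m.hire_year)=2020
  9: ids {2, 7, 8, 13} → MAX(m.hire_year)=2022

Sales | 2021 ; Design | 2020 ; Marketing | 2022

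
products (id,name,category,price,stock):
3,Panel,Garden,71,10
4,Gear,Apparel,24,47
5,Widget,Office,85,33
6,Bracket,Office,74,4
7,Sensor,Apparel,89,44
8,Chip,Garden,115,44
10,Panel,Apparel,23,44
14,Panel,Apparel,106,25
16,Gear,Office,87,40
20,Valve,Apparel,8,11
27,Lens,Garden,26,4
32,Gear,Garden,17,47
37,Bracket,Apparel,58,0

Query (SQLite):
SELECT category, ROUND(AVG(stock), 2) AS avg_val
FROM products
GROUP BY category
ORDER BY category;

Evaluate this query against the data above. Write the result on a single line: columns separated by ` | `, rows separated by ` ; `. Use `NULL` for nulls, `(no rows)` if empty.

Apparel | 28.5 ; Garden | 26.25 ; Office | 25.67

Partition products by category; compute ROUND(AVG(stock), 2) within each group.
  Apparel: ids {4, 7, 10, 14, 20, 37} → ROUND(AVG(stock), 2)=28.5
  Garden: ids {3, 8, 27, 32} → ROUND(AVG(stock), 2)=26.25
  Office: ids {5, 6, 16} → ROUND(AVG(stock), 2)=25.67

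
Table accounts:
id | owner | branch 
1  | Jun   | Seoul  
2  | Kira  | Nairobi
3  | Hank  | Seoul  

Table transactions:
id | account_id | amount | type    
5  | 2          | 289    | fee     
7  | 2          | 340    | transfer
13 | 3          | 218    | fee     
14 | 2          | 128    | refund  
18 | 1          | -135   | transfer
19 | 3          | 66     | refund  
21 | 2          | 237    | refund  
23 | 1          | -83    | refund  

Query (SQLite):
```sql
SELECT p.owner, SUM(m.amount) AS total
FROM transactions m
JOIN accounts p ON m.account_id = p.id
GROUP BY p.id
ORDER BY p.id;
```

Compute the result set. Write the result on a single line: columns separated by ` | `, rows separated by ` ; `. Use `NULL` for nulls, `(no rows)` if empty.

Jun | -218 ; Kira | 994 ; Hank | 284

Join each transactions row to its accounts via account_id.
Group joined rows by accounts.id; compute SUM(m.amount) per group.
  1: ids {18, 23} → SUM(m.amount)=-218
  2: ids {5, 7, 14, 21} → SUM(m.amount)=994
  3: ids {13, 19} → SUM(m.amount)=284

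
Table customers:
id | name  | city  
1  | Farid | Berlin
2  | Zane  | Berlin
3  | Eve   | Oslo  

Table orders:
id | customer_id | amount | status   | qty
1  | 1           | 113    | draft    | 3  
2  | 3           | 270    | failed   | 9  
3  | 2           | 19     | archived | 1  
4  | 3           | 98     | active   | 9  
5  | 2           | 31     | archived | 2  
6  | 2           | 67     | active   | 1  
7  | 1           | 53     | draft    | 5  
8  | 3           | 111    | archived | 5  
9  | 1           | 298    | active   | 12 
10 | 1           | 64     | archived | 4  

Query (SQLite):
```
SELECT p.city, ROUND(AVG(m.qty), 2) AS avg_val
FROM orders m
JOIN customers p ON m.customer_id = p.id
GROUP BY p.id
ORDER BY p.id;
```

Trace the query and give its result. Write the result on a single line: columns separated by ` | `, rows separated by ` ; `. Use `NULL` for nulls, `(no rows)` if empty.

Berlin | 6 ; Berlin | 1.33 ; Oslo | 7.67

Join each orders row to its customers via customer_id.
Group joined rows by customers.id; compute ROUND(AVG(m.qty), 2) per group.
  1: ids {1, 7, 9, 10} → ROUND(AVG(m.qty), 2)=6
  2: ids {3, 5, 6} → ROUND(AVG(m.qty), 2)=1.33
  3: ids {2, 4, 8} → ROUND(AVG(m.qty), 2)=7.67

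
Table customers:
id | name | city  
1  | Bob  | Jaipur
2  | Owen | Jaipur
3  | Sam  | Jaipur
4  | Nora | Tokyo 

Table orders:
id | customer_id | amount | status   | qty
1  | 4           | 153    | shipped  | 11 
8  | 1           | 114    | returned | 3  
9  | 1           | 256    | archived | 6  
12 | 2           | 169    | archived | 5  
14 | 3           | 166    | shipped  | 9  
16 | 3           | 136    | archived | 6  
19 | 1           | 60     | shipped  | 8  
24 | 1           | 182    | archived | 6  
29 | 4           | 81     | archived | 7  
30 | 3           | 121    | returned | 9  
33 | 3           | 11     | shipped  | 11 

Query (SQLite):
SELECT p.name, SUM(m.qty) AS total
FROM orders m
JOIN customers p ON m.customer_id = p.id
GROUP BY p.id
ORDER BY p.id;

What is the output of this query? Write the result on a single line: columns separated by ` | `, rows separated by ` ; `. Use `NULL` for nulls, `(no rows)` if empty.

Bob | 23 ; Owen | 5 ; Sam | 35 ; Nora | 18

Join each orders row to its customers via customer_id.
Group joined rows by customers.id; compute SUM(m.qty) per group.
  1: ids {8, 9, 19, 24} → SUM(m.qty)=23
  2: ids {12} → SUM(m.qty)=5
  3: ids {14, 16, 30, 33} → SUM(m.qty)=35
  4: ids {1, 29} → SUM(m.qty)=18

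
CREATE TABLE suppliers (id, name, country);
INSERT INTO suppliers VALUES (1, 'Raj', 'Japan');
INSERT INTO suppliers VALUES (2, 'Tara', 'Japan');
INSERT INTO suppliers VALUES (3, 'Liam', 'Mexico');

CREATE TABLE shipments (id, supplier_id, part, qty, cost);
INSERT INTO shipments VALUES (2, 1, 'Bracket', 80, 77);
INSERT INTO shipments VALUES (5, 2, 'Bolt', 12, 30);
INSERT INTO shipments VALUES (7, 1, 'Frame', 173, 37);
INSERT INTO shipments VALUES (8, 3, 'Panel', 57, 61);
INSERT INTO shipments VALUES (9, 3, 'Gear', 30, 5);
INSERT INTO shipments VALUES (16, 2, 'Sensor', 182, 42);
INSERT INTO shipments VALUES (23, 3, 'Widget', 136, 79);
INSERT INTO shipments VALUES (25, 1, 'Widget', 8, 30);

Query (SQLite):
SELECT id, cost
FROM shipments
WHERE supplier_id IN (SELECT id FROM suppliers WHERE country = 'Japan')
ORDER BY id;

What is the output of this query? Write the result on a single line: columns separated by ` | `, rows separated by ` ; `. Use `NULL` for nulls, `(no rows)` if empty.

2 | 77 ; 5 | 30 ; 7 | 37 ; 16 | 42 ; 25 | 30

Inner query: suppliers.id where country = 'Japan'.
Outer: keep shipments rows whose supplier_id is in that set.
Inner query → {1, 2}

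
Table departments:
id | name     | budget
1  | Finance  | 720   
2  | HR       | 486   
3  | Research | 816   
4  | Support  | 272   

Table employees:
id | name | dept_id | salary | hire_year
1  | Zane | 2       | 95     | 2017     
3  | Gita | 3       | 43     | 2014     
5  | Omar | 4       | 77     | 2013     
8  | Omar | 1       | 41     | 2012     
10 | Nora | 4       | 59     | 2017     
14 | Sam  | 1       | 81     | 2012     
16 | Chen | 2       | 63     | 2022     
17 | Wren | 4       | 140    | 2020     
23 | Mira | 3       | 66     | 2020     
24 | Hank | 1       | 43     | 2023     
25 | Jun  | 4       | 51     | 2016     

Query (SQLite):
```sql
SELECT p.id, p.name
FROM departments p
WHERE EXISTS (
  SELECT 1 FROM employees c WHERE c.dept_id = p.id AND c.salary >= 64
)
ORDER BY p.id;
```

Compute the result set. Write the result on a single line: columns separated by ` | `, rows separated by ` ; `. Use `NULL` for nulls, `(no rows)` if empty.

For each departments row, check whether any employees with matching dept_id has salary >= 64.
Keep rows where that is true.

1 | Finance ; 2 | HR ; 3 | Research ; 4 | Support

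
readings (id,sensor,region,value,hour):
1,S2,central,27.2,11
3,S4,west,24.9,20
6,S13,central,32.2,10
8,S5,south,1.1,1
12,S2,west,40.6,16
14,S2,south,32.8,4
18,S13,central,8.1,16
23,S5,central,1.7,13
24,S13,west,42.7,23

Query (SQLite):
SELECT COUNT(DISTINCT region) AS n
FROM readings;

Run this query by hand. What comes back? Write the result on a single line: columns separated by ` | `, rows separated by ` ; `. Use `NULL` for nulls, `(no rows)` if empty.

Count distinct non-NULL region values.

3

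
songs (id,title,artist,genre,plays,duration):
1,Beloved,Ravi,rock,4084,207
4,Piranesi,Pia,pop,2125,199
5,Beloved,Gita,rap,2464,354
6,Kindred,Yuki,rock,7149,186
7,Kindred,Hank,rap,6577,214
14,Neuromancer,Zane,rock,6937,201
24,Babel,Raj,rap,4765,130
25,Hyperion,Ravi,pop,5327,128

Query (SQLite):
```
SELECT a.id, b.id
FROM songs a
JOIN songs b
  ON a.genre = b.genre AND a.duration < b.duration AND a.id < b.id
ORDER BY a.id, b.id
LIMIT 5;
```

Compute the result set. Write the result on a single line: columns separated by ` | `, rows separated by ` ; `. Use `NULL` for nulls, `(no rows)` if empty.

Pairs (a,b) with same genre, a.duration < b.duration, a.id < b.id.
genre groups: pop:{4,25} rap:{5,7,24} rock:{1,6,14}
Ordered by (a.id, b.id); first 5.

6 | 14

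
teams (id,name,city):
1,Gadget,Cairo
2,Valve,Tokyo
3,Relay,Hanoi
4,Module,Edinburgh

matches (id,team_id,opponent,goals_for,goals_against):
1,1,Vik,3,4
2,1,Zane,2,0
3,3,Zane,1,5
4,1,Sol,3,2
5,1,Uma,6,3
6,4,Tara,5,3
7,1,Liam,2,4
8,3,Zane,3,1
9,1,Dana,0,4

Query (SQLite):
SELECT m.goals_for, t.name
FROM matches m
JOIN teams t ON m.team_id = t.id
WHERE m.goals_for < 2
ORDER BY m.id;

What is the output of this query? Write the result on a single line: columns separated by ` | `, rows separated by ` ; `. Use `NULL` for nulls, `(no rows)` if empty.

Each matches row matches the teams row where team_id = teams.id.
Then keep rows with m.goals_for < 2.

1 | Relay ; 0 | Gadget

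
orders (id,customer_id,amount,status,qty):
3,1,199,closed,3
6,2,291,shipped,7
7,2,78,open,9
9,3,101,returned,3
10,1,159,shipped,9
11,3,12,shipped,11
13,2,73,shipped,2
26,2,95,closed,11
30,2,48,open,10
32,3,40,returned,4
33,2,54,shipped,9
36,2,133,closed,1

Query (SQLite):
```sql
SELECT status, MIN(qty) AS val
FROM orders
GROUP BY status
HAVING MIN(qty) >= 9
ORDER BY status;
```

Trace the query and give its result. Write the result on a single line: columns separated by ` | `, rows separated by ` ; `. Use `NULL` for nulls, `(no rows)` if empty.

Partition orders by status; compute MIN(qty) within each group.
HAVING: keep groups where MIN(qty) >= 9.
  closed: ids {3, 26, 36} → MIN(qty)=1
  open: ids {7, 30} → MIN(qty)=9
  returned: ids {9, 32} → MIN(qty)=3
  shipped: ids {6, 10, 11, 13, 33} → MIN(qty)=2

open | 9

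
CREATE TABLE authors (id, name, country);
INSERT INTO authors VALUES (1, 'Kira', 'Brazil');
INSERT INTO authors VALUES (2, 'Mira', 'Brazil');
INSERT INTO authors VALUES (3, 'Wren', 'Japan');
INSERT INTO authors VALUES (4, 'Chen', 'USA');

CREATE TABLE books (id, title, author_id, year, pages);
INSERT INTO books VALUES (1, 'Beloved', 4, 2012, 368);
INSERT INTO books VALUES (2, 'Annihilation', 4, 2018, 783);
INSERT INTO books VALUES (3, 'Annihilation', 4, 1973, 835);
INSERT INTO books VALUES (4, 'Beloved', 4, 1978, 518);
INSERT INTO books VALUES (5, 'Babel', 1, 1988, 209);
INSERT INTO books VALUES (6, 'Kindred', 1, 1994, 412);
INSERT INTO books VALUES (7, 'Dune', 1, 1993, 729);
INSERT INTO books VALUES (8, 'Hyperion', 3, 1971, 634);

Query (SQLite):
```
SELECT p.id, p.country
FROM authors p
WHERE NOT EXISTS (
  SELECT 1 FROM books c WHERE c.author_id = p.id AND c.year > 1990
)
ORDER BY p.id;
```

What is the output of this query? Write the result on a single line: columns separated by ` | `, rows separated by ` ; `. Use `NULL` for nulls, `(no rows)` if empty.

2 | Brazil ; 3 | Japan

For each authors row, check whether any books with matching author_id has year > 1990.
Keep rows where that is false.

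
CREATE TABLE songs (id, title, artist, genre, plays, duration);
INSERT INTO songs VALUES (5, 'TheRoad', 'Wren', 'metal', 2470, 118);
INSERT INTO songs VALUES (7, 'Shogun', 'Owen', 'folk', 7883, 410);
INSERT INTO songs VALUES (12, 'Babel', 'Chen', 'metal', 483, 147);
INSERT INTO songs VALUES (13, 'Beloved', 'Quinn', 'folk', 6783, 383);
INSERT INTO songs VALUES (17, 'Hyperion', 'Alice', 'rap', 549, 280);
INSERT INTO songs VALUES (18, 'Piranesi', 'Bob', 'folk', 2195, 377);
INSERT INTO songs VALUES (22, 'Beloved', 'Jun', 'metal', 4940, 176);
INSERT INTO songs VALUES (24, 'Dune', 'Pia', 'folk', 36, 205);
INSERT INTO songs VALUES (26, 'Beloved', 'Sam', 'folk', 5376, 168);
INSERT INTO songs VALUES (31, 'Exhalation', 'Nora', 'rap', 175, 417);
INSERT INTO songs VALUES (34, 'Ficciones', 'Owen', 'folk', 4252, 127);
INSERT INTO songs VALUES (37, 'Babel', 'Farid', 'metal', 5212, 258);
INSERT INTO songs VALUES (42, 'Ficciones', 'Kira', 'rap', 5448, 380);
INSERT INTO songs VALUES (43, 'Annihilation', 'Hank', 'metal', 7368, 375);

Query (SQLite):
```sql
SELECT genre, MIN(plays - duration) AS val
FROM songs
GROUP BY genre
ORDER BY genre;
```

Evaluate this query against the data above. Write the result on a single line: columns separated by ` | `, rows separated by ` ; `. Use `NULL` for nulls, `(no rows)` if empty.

folk | -169 ; metal | 336 ; rap | -242

For each row compute plays - duration.
Group by genre; take MIN of the expression per group.
  folk: ids {7, 13, 18, 24, 26, 34} → MIN(plays - duration)=-169
  metal: ids {5, 12, 22, 37, 43} → MIN(plays - duration)=336
  rap: ids {17, 31, 42} → MIN(plays - duration)=-242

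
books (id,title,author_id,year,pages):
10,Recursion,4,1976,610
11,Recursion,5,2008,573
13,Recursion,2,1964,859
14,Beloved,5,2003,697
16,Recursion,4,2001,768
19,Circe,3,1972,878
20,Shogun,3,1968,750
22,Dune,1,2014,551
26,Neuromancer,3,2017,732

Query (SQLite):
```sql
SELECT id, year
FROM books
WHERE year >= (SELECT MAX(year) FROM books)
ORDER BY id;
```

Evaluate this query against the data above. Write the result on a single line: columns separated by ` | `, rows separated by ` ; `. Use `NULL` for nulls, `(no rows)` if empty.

Scalar subquery: MAX(year) over all books rows = 2017.
Keep rows where year >= that value.

26 | 2017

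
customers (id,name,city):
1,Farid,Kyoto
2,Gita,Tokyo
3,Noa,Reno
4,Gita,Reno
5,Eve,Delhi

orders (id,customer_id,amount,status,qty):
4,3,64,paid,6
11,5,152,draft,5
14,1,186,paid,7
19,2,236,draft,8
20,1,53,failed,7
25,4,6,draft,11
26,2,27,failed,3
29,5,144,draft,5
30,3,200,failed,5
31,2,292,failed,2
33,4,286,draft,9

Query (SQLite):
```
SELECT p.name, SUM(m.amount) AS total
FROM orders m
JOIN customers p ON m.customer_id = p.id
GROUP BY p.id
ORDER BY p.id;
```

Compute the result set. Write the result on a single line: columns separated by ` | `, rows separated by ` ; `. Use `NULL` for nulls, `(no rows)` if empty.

Farid | 239 ; Gita | 555 ; Noa | 264 ; Gita | 292 ; Eve | 296

Join each orders row to its customers via customer_id.
Group joined rows by customers.id; compute SUM(m.amount) per group.
  1: ids {14, 20} → SUM(m.amount)=239
  2: ids {19, 26, 31} → SUM(m.amount)=555
  3: ids {4, 30} → SUM(m.amount)=264
  4: ids {25, 33} → SUM(m.amount)=292
  5: ids {11, 29} → SUM(m.amount)=296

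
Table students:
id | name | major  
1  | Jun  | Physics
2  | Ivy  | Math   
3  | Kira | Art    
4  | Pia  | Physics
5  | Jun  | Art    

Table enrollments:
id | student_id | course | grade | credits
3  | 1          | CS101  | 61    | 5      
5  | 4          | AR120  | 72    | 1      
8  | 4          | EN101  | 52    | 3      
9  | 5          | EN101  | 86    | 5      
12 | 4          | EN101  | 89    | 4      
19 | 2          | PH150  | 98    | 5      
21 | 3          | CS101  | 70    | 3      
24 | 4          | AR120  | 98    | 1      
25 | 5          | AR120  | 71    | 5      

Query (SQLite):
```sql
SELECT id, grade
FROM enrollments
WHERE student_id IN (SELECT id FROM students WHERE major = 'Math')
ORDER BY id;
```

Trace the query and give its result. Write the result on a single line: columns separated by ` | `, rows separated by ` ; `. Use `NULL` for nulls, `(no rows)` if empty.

Inner query: students.id where major = 'Math'.
Outer: keep enrollments rows whose student_id is in that set.
Inner query → {2}

19 | 98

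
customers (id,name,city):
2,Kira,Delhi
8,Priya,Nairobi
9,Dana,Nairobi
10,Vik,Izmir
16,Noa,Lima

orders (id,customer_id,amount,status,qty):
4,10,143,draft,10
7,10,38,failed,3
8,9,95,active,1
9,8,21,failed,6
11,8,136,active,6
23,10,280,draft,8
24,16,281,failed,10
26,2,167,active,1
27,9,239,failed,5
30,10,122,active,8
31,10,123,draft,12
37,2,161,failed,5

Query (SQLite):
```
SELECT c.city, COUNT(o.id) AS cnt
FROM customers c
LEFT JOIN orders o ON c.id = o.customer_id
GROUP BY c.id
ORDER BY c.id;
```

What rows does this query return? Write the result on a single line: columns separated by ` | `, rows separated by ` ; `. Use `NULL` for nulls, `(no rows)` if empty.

LEFT JOIN keeps every customers row; unmatched ones get NULL for orders columns.
Group by customers.id and compute COUNT(o.id). COUNT(col) of an all-NULL group is 0.
  2: ids {26, 37} → COUNT(o.id)=2
  8: ids {9, 11} → COUNT(o.id)=2
  9: ids {8, 27} → COUNT(o.id)=2
  10: ids {4, 7, 23, 30, 31} → COUNT(o.id)=5
  16: ids {24} → COUNT(o.id)=1

Delhi | 2 ; Nairobi | 2 ; Nairobi | 2 ; Izmir | 5 ; Lima | 1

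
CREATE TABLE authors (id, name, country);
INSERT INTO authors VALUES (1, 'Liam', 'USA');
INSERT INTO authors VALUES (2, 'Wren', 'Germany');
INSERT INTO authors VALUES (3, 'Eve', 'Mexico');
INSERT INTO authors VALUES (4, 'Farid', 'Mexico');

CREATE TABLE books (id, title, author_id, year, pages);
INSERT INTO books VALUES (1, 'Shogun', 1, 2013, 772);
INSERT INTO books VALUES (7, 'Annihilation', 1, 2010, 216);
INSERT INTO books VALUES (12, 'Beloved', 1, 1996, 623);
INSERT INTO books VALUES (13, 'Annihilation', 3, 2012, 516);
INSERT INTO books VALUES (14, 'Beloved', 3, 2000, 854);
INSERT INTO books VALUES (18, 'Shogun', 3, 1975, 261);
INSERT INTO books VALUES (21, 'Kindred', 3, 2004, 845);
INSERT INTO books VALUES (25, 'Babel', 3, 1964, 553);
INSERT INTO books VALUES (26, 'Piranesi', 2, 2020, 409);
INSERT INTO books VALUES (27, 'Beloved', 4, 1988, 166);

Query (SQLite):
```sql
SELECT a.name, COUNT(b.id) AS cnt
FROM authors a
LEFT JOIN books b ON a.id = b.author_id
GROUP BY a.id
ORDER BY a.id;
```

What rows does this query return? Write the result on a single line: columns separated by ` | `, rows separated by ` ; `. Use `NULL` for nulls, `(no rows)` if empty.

LEFT JOIN keeps every authors row; unmatched ones get NULL for books columns.
Group by authors.id and compute COUNT(b.id). COUNT(col) of an all-NULL group is 0.
  1: ids {1, 7, 12} → COUNT(b.id)=3
  2: ids {26} → COUNT(b.id)=1
  3: ids {13, 14, 18, 21, 25} → COUNT(b.id)=5
  4: ids {27} → COUNT(b.id)=1

Liam | 3 ; Wren | 1 ; Eve | 5 ; Farid | 1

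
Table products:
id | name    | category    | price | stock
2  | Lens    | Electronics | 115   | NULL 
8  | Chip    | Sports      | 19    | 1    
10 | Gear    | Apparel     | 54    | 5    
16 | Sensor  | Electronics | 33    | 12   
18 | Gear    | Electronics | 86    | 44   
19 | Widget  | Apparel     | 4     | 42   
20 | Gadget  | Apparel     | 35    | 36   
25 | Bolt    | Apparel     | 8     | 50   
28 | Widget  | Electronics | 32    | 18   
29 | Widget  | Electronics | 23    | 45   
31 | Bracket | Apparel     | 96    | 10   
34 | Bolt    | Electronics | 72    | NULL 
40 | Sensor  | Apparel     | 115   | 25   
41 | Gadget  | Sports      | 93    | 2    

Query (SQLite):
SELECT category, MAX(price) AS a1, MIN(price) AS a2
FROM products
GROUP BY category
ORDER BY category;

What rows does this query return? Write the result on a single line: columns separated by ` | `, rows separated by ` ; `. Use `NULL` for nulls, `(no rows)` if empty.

Apparel | 115 | 4 ; Electronics | 115 | 23 ; Sports | 93 | 19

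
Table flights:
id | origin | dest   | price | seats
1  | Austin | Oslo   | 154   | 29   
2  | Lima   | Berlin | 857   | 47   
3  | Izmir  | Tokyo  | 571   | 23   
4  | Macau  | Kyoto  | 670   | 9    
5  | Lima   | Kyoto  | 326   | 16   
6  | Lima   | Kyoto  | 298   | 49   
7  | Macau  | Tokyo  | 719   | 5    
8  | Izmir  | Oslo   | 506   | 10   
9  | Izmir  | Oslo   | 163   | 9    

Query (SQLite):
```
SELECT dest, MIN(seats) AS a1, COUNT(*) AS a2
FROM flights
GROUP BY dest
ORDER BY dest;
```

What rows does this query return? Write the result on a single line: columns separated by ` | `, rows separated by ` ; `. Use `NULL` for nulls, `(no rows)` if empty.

Group flights by dest.
Per group compute: MIN(seats), COUNT(*).
  Berlin: ids {2} → MIN(seats)=47, COUNT(*)=1
  Kyoto: ids {4, 5, 6} → MIN(seats)=9, COUNT(*)=3
  Oslo: ids {1, 8, 9} → MIN(seats)=9, COUNT(*)=3
  Tokyo: ids {3, 7} → MIN(seats)=5, COUNT(*)=2

Berlin | 47 | 1 ; Kyoto | 9 | 3 ; Oslo | 9 | 3 ; Tokyo | 5 | 2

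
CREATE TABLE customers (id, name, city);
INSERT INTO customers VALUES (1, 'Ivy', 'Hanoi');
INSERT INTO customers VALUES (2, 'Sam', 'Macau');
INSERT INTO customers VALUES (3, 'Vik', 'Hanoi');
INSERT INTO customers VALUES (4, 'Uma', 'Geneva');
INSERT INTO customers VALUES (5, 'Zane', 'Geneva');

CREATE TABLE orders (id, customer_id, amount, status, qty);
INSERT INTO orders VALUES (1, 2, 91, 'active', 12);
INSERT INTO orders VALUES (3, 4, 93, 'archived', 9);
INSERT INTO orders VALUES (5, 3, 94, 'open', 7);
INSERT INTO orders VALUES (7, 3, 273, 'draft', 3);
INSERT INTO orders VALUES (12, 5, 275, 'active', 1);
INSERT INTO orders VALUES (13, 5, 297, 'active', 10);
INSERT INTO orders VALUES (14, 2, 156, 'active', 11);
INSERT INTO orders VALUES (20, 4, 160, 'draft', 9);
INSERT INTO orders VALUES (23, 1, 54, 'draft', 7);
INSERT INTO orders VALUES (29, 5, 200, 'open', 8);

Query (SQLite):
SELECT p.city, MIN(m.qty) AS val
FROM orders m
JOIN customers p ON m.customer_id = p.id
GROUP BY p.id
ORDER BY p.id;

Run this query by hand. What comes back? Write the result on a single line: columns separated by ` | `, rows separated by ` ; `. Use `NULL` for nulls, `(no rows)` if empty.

Join each orders row to its customers via customer_id.
Group joined rows by customers.id; compute MIN(m.qty) per group.
  1: ids {23} → MIN(m.qty)=7
  2: ids {1, 14} → MIN(m.qty)=11
  3: ids {5, 7} → MIN(m.qty)=3
  4: ids {3, 20} → MIN(m.qty)=9
  5: ids {12, 13, 29} → MIN(m.qty)=1

Hanoi | 7 ; Macau | 11 ; Hanoi | 3 ; Geneva | 9 ; Geneva | 1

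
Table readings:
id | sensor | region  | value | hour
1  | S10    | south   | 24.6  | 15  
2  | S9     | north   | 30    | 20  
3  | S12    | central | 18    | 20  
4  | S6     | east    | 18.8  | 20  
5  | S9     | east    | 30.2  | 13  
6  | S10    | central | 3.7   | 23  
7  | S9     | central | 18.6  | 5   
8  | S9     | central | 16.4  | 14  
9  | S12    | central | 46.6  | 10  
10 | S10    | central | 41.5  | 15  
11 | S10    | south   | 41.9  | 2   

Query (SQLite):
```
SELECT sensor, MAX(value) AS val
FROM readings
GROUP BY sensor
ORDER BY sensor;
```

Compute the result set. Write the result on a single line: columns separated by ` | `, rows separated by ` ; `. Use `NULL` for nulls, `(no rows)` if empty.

Partition readings by sensor; compute MAX(value) within each group.
  S10: ids {1, 6, 10, 11} → MAX(value)=41.9
  S12: ids {3, 9} → MAX(value)=46.6
  S6: ids {4} → MAX(value)=18.8
  S9: ids {2, 5, 7, 8} → MAX(value)=30.2

S10 | 41.9 ; S12 | 46.6 ; S6 | 18.8 ; S9 | 30.2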